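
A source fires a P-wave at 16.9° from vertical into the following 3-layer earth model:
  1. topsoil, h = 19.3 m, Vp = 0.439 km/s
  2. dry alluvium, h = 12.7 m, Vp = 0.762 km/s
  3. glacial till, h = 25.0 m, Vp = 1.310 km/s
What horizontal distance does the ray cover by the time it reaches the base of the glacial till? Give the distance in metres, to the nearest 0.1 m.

Apply Snell's law at each interface; in layer i the horizontal offset is hᵢ·tan θᵢ.
Layer 1: θ = 16.90°; offset = 19.3·tan 16.90° = 5.864 m.
Layer 2: sin θ = 0.762·sin 16.9°/0.439 = 0.5046, θ = 30.30°; offset = 12.7·tan 30.30° = 7.423 m.
Layer 3: sin θ = 1.310·sin 16.9°/0.439 = 0.8675, θ = 60.17°; offset = 25.0·tan 60.17° = 43.593 m.
Total horizontal offset = 56.879 m.

56.9 m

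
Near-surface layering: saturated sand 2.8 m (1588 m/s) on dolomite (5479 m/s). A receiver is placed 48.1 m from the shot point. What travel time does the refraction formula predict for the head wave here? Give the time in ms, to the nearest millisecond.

12 ms

t = x/V₂ + 2h·√(V₂²−V₁²)/(V₁V₂).
√(V₂²−V₁²) = √(5479²−1588²) = 5243.8 m/s; delay term = 2·2.8·5243.8/(1588·5479) = 0.00338 s.
t = 48.1/5479 + 0.00338 = 0.01215 s.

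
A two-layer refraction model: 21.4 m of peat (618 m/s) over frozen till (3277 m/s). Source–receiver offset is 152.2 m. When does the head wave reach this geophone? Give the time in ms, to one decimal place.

114.5 ms

θ_c = arcsin(V₁/V₂) = arcsin(618/3277) = 10.87°, cos θ_c = 0.9821.
Intercept time tᵢ = 2h cos θ_c / V₁ = 2·21.4·0.9821/618 = 0.06801 s.
t = x/V₂ + tᵢ = 152.2/3277 + 0.06801 = 0.11446 s.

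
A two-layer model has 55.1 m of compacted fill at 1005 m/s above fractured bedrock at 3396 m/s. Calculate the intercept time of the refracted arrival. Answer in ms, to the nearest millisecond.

θ_c = arcsin(V₁/V₂) = arcsin(1005/3396) = 17.21°; cos θ_c = 0.9552.
tᵢ = 2h·cos θ_c / V₁ = 2·55.1·0.9552 / 1005 = 0.10474 s.

105 ms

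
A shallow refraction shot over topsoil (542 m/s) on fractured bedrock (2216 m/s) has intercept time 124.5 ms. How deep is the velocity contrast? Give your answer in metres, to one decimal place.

34.8 m

h = tᵢ·V₁·V₂ / (2·√(V₂²−V₁²)).
√(V₂²−V₁²) = √(2216² − 542²) = 2148.7 m/s.
h = 0.1245 s × 542 × 2216 / (2 × 2148.7) = 34.80 m.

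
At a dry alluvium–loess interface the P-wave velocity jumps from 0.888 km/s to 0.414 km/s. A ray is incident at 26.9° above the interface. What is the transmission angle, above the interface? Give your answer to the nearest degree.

65°

Angle from the normal: 90° − 26.9° = 63.1°.
Snell's law: sin θ₂ = (V₂/V₁)·sin θ₁ = (0.414/0.888)·sin 63.1° = 0.4158.
θ₂ = arcsin 0.4158 = 24.57° from the normal.
From the interface: 90° − 24.57° = 65.43°.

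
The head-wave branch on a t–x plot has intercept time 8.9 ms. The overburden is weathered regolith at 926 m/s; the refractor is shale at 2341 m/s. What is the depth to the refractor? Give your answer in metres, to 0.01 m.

θ_c = arcsin(926/2341) = 23.30°; cos θ_c = 0.9184.
tᵢ = 2h cos θ_c/V₁ ⇒ h = tᵢ·V₁/(2 cos θ_c) = 0.0089·926/(2·0.9184) = 4.49 m.

4.49 m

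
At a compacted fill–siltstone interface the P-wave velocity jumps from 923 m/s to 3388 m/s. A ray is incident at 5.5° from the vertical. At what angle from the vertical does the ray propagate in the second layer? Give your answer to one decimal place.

Snell's law: sin θ₂ = (V₂/V₁)·sin θ₁ = (3388/923)·sin 5.5° = 0.3518.
θ₂ = sin⁻¹(0.3518) = 20.60° (from vertical).

20.6°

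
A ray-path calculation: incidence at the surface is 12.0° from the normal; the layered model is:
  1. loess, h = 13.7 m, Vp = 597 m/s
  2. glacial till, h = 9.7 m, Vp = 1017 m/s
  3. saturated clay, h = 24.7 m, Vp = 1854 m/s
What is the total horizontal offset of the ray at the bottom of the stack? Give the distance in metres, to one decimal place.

27.5 m

Ray parameter p = sin 12.0° / 597 m/s = 3.4826e-04 s/m.
Layer 1: θ = 12.00°; offset = 13.7·tan 12.00° = 2.912 m.
Layer 2: sin θ = p·1017 = 0.3542 → θ = 20.74°; offset = 9.7·tan 20.74° = 3.674 m.
Layer 3: sin θ = p·1854 = 0.6457 → θ = 40.22°; offset = 24.7·tan 40.22° = 20.885 m.
Summing the layer offsets gives 27.471 m.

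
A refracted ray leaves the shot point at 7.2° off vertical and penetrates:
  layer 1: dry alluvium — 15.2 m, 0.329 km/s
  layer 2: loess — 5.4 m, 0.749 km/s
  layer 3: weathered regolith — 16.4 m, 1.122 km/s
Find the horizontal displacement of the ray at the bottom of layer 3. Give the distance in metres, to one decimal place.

11.3 m

Apply Snell's law at each interface; in layer i the horizontal offset is hᵢ·tan θᵢ.
Layer 1: θ = 7.20°; offset = 15.2·tan 7.20° = 1.920 m.
Layer 2: sin θ = 0.749·sin 7.2°/0.329 = 0.2853, θ = 16.58°; offset = 5.4·tan 16.58° = 1.608 m.
Layer 3: sin θ = 1.122·sin 7.2°/0.329 = 0.4274, θ = 25.30°; offset = 16.4·tan 25.30° = 7.754 m.
Σ offsets = 11.282 m.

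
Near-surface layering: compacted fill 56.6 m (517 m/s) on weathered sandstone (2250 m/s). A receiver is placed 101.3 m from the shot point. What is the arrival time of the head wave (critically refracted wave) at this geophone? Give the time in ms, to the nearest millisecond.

258 ms

θ_c = arcsin(V₁/V₂) = arcsin(517/2250) = 13.28°, cos θ_c = 0.9732.
Intercept time tᵢ = 2h cos θ_c / V₁ = 2·56.6·0.9732/517 = 0.21310 s.
t = x/V₂ + tᵢ = 101.3/2250 + 0.21310 = 0.25812 s.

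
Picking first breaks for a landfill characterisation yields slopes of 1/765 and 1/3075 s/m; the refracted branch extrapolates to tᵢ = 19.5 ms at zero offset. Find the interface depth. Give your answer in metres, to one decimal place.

h = tᵢ·V₁·V₂ / (2·√(V₂²−V₁²)).
√(V₂²−V₁²) = √(3075² − 765²) = 2978.3 m/s.
h = 0.0195 s × 765 × 3075 / (2 × 2978.3) = 7.70 m.

7.7 m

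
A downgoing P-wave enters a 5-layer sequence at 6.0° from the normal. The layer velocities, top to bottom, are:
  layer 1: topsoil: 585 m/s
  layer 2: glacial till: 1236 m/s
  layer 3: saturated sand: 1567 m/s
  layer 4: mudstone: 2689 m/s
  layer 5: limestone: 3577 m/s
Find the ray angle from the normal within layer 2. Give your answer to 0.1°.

Ray parameter p = sin 6.0° / 585 = 1.7868e-04 s/m.
sin θ_2 = p·V_2 = 1.7868e-04 × 1236 = 0.2208.
θ_2 = arcsin 0.2208 = 12.76°.

12.8°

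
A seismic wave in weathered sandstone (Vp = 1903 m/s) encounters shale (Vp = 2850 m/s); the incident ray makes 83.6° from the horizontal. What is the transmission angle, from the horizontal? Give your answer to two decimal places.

80.39°

Angle from the normal: 90° − 83.6° = 6.4°.
sin θ₁/V₁ = sin θ₂/V₂ ⇒ sin θ₂ = 2850·sin 6.4°/1903 = 2850·0.1115/1903 = 0.1669.
θ₂ = sin⁻¹(0.1669) = 9.61° (from vertical).
From the interface: 90° − 9.61° = 80.39°.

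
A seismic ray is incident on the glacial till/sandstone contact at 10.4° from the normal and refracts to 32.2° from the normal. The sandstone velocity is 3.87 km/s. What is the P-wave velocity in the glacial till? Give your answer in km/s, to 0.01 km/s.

sin 10.4° = 0.1805; sin 32.2° = 0.5329.
V₁ = V₂·(sin θ₁/sin θ₂) = 3.87·(0.1805/0.5329) = 1.31 km/s.

1.31 km/s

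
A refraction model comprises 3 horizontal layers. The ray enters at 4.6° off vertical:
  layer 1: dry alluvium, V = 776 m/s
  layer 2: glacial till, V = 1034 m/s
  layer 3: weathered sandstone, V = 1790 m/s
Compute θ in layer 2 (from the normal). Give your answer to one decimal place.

Snell's law across each interface conserves sin θ / V, so sin θ_2 = V_2·sin θ₁/V₁.
sin θ_2 = 1034 × sin 4.6° / 776 = 0.1069.
θ_2 = arcsin 0.1069 = 6.13°.

6.1°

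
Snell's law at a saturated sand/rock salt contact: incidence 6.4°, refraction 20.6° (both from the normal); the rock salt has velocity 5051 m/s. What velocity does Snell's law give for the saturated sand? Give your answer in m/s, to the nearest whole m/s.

sin 6.4° = 0.1115; sin 20.6° = 0.3518.
V₁ = V₂·(sin θ₁/sin θ₂) = 5051·(0.1115/0.3518) = 1600.24 m/s.

1600 m/s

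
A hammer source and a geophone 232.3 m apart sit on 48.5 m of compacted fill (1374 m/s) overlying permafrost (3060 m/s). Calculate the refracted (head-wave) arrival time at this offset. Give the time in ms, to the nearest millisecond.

139 ms

t = x/V₂ + 2h·√(V₂²−V₁²)/(V₁V₂).
√(V₂²−V₁²) = √(3060²−1374²) = 2734.2 m/s; delay term = 2·48.5·2734.2/(1374·3060) = 0.06308 s.
t = 232.3/3060 + 0.06308 = 0.13899 s.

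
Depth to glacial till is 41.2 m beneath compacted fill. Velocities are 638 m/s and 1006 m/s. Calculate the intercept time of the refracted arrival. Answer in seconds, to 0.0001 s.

0.0999 s

tᵢ = 2h·√(V₂²−V₁²)/(V₁V₂).
√(V₂²−V₁²) = √(1006²−638²) = 777.8 m/s.
tᵢ = 2·41.2·777.8/(638·1006) = 0.09986 s.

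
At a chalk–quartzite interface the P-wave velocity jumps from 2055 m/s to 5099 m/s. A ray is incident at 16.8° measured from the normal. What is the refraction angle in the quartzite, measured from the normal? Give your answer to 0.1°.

Snell's law: sin θ₂ = (V₂/V₁)·sin θ₁ = (5099/2055)·sin 16.8° = 0.7172.
θ₂ = sin⁻¹(0.7172) = 45.82° (from vertical).

45.8°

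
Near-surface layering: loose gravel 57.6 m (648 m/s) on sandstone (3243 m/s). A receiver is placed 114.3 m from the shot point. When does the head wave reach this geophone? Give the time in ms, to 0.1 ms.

209.4 ms

θ_c = arcsin(V₁/V₂) = arcsin(648/3243) = 11.53°, cos θ_c = 0.9798.
Intercept time tᵢ = 2h cos θ_c / V₁ = 2·57.6·0.9798/648 = 0.17419 s.
t = x/V₂ + tᵢ = 114.3/3243 + 0.17419 = 0.20944 s.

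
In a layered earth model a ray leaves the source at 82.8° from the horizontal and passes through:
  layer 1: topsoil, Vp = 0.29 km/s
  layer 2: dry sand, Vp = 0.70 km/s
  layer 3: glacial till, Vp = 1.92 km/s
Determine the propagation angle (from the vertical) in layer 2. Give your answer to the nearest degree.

18°

From the normal: θ₁ = 90° − 82.8° = 7.2°.
Ray parameter p = sin 7.2° / 0.29 = 4.3218e-01 s/km.
sin θ_2 = p·V_2 = 4.3218e-01 × 0.70 = 0.3025.
θ_2 = arcsin 0.3025 = 17.61°.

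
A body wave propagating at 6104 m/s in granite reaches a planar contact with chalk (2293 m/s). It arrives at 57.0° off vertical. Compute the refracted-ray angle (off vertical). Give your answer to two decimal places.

18.36°

Snell's law: sin θ₂ = (V₂/V₁)·sin θ₁ = (2293/6104)·sin 57.0° = 0.3151.
θ₂ = sin⁻¹(0.3151) = 18.36° (from vertical).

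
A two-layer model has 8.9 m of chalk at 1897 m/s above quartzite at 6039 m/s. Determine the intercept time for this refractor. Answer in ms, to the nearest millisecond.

θ_c = arcsin(V₁/V₂) = arcsin(1897/6039) = 18.31°; cos θ_c = 0.9494.
tᵢ = 2h·cos θ_c / V₁ = 2·8.9·0.9494 / 1897 = 0.00891 s.

9 ms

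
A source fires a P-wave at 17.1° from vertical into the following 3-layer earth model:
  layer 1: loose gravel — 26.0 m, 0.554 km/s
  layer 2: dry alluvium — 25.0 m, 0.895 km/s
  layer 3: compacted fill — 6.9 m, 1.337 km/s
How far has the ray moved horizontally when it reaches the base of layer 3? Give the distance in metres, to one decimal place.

28.4 m

p = sin θ₁/V₁ = sin 17.1°/0.554 = 5.3076e-01 s/km is conserved through the stack.
Layer 1: θ = 17.10°; offset = 26.0·tan 17.10° = 7.999 m.
Layer 2: sin θ = p·0.895 = 0.4750 → θ = 28.36°; offset = 25.0·tan 28.36° = 13.496 m.
Layer 3: sin θ = p·1.337 = 0.7096 → θ = 45.20°; offset = 6.9·tan 45.20° = 6.949 m.
Σ offsets = 28.444 m.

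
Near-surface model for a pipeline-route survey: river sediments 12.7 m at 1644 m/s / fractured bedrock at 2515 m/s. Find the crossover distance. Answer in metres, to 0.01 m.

55.50 m

x_cross = 2h·√((V₂+V₁)/(V₂−V₁)).
(V₂+V₁)/(V₂−V₁) = (2515+1644)/(2515−1644) = 4.7750; √ = 2.1852.
x_cross = 2·12.7·2.1852 = 55.50 m.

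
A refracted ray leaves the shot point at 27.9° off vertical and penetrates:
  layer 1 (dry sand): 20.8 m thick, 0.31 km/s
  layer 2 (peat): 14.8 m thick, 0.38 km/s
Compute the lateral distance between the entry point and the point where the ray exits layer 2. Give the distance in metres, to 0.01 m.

Apply Snell's law at each interface; in layer i the horizontal offset is hᵢ·tan θᵢ.
Layer 1: θ = 27.90°; offset = 20.8·tan 27.90° = 11.0130 m.
Layer 2: sin θ = 0.38·sin 27.9°/0.31 = 0.5736, θ = 35.00°; offset = 14.8·tan 35.00° = 10.3635 m.
Summing the layer offsets gives 21.3765 m.

21.38 m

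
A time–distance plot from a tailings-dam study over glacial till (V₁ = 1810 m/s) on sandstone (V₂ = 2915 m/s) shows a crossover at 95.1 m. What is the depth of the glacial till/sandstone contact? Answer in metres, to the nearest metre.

23 m

x_cross = 2h·√((V₂+V₁)/(V₂−V₁)) → h = x_cross / (2·√((V₂+V₁)/(V₂−V₁))).
√((V₂+V₁)/(V₂−V₁)) = √((2915+1810)/(2915−1810)) = 2.0679.
h = 95.1 / (2·2.0679) = 22.99 m.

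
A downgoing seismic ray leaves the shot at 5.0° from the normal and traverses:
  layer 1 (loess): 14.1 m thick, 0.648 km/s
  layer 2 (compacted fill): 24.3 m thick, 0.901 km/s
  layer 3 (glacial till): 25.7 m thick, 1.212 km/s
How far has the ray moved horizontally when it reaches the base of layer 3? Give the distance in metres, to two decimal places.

p = sin θ₁/V₁ = sin 5.0°/0.648 = 1.3450e-01 s/km is conserved through the stack.
Layer 1: θ = 5.00°; offset = 14.1·tan 5.00° = 1.2336 m.
Layer 2: sin θ = p·0.901 = 0.1212 → θ = 6.96°; offset = 24.3·tan 6.96° = 2.9666 m.
Layer 3: sin θ = p·1.212 = 0.1630 → θ = 9.38°; offset = 25.7·tan 9.38° = 4.2462 m.
Σ offsets = 8.4465 m.

8.45 m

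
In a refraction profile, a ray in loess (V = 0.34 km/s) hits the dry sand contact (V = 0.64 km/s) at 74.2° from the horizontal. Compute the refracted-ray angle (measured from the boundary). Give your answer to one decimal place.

Angle from the normal: 90° − 74.2° = 15.8°.
Snell's law: sin θ₂ = (V₂/V₁)·sin θ₁ = (0.64/0.34)·sin 15.8° = 0.5125.
θ₂ = arcsin 0.5125 = 30.83° from the normal.
From the interface: 90° − 30.83° = 59.17°.

59.2°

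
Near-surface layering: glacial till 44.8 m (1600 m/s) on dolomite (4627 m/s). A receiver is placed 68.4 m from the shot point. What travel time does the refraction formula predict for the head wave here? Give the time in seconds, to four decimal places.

t = x/V₂ + 2h·√(V₂²−V₁²)/(V₁V₂).
√(V₂²−V₁²) = √(4627²−1600²) = 4341.6 m/s; delay term = 2·44.8·4341.6/(1600·4627) = 0.05255 s.
t = 68.4/4627 + 0.05255 = 0.06733 s.

0.0673 s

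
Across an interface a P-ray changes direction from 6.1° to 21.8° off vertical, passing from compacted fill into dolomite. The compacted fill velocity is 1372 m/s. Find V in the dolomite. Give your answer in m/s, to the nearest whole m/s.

4795 m/s

Snell's law: sin 6.1°/V₁ = sin 21.8°/V₂.
V₂ = V₁·sin 21.8°/sin 6.1° = 1372 × 3.4948 = 4794.82 m/s.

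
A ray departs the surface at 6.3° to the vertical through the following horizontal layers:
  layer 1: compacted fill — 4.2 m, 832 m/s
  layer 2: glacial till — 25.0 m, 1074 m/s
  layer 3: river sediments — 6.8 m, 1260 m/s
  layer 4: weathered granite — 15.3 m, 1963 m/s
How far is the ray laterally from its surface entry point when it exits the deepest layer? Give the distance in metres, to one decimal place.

p = sin θ₁/V₁ = sin 6.3°/832 = 1.3189e-04 s/m is conserved through the stack.
Layer 1: θ = 6.30°; offset = 4.2·tan 6.30° = 0.464 m.
Layer 2: sin θ = p·1074 = 0.1417 → θ = 8.14°; offset = 25.0·tan 8.14° = 3.577 m.
Layer 3: sin θ = p·1260 = 0.1662 → θ = 9.57°; offset = 6.8·tan 9.57° = 1.146 m.
Layer 4: sin θ = p·1963 = 0.2589 → θ = 15.01°; offset = 15.3·tan 15.01° = 4.101 m.
Total horizontal offset = 9.288 m.

9.3 m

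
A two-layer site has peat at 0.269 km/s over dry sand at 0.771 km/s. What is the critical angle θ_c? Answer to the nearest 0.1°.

Critical incidence: sin θ_c = V₁/V₂ = 0.269/0.771 = 0.3489.
θ_c = arcsin 0.3489 = 20.42°.

20.4°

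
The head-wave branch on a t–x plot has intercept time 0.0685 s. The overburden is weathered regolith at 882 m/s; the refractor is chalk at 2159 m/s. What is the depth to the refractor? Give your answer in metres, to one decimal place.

h = tᵢ·V₁·V₂ / (2·√(V₂²−V₁²)).
√(V₂²−V₁²) = √(2159² − 882²) = 1970.6 m/s.
h = 0.0685 s × 882 × 2159 / (2 × 1970.6) = 33.10 m.

33.1 m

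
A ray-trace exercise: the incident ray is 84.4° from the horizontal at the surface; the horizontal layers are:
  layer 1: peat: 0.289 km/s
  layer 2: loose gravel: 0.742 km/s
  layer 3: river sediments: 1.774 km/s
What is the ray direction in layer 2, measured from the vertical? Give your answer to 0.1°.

14.5°

From the normal: θ₁ = 90° − 84.4° = 5.6°.
Ray parameter p = sin 5.6° / 0.289 = 3.3766e-01 s/km.
sin θ_2 = p·V_2 = 3.3766e-01 × 0.742 = 0.2505.
θ_2 = 14.51° from the vertical.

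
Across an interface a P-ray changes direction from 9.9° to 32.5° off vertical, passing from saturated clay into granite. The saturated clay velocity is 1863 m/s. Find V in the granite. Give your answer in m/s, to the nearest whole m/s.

sin 9.9° = 0.1719; sin 32.5° = 0.5373.
V₂ = V₁·(sin θ₂/sin θ₁) = 1863·(0.5373/0.1719) = 5822.10 m/s.

5822 m/s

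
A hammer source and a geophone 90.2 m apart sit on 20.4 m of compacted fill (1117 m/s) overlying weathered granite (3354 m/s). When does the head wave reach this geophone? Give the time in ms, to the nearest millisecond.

61 ms

t = x/V₂ + 2h·√(V₂²−V₁²)/(V₁V₂).
√(V₂²−V₁²) = √(3354²−1117²) = 3162.5 m/s; delay term = 2·20.4·3162.5/(1117·3354) = 0.03444 s.
t = 90.2/3354 + 0.03444 = 0.06133 s.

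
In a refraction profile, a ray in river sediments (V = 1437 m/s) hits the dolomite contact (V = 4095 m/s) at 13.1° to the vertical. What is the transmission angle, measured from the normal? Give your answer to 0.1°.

Snell's law: sin θ₂ = (V₂/V₁)·sin θ₁ = (4095/1437)·sin 13.1° = 0.6459.
θ₂ = arcsin 0.6459 = 40.23° from the normal.

40.2°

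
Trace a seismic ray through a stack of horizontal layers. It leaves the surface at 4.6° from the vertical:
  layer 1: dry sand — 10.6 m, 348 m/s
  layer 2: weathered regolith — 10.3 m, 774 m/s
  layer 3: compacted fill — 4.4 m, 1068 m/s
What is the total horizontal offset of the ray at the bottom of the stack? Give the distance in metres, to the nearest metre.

p = sin θ₁/V₁ = sin 4.6°/348 = 2.3046e-04 s/m is conserved through the stack.
Layer 1: θ = 4.60°; offset = 10.6·tan 4.60° = 0.853 m.
Layer 2: sin θ = p·774 = 0.1784 → θ = 10.28°; offset = 10.3·tan 10.28° = 1.867 m.
Layer 3: sin θ = p·1068 = 0.2461 → θ = 14.25°; offset = 4.4·tan 14.25° = 1.117 m.
Summing the layer offsets gives 3.837 m.

4 m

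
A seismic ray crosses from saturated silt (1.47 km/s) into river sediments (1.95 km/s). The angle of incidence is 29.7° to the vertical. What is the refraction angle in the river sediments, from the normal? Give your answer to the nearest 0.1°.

41.1°

Snell's law: sin θ₂ = (V₂/V₁)·sin θ₁ = (1.95/1.47)·sin 29.7° = 0.6572.
θ₂ = sin⁻¹(0.6572) = 41.09° (from vertical).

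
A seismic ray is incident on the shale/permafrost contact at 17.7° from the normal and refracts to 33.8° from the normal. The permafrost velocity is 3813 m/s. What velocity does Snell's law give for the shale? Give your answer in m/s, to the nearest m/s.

2084 m/s

Snell's law: sin 17.7°/V₁ = sin 33.8°/V₂.
V₁ = V₂·sin 17.7°/sin 33.8° = 3813 × 0.5465 = 2083.92 m/s.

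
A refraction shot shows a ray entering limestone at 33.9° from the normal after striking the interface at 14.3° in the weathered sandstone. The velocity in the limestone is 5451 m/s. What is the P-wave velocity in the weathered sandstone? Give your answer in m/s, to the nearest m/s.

Snell's law: sin 14.3°/V₁ = sin 33.9°/V₂.
V₁ = V₂·sin 14.3°/sin 33.9° = 5451 × 0.4429 = 2413.99 m/s.

2414 m/s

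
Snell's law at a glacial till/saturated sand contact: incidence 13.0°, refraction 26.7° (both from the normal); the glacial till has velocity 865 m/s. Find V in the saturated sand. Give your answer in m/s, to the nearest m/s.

Snell's law: sin 13.0°/V₁ = sin 26.7°/V₂.
V₂ = V₁·sin 26.7°/sin 13.0° = 865 × 1.9974 = 1727.76 m/s.

1728 m/s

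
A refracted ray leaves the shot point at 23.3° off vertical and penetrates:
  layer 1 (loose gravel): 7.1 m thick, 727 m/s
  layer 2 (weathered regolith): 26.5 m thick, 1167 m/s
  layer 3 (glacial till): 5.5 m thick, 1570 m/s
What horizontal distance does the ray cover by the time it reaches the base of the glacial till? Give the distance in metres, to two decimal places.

Apply Snell's law at each interface; in layer i the horizontal offset is hᵢ·tan θᵢ.
Layer 1: θ = 23.30°; offset = 7.1·tan 23.30° = 3.0577 m.
Layer 2: sin θ = 1167·sin 23.3°/727 = 0.6349, θ = 39.42°; offset = 26.5·tan 39.42° = 21.7794 m.
Layer 3: sin θ = 1570·sin 23.3°/727 = 0.8542, θ = 58.67°; offset = 5.5·tan 58.67° = 9.0359 m.
Σ offsets = 33.8731 m.

33.87 m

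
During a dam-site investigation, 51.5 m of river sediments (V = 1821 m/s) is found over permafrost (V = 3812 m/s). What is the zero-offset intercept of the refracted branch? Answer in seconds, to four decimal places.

θ_c = arcsin(V₁/V₂) = arcsin(1821/3812) = 28.54°; cos θ_c = 0.8785.
tᵢ = 2h·cos θ_c / V₁ = 2·51.5·0.8785 / 1821 = 0.04969 s.

0.0497 s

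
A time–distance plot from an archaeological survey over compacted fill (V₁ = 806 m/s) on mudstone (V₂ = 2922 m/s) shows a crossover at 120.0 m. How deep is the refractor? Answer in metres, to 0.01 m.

45.20 m

x_cross = 2h·√((V₂+V₁)/(V₂−V₁)) → h = x_cross / (2·√((V₂+V₁)/(V₂−V₁))).
√((V₂+V₁)/(V₂−V₁)) = √((2922+806)/(2922−806)) = 1.3273.
h = 120.0 / (2·1.3273) = 45.20 m.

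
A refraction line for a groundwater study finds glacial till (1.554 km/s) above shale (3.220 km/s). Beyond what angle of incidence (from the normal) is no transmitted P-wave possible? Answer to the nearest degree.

At critical incidence the refracted ray runs along the interface (θ₂ = 90°), so sin θ_c = V₁/V₂.
θ_c = arcsin(1.554/3.220) = arcsin 0.4826 = 28.86°.

29°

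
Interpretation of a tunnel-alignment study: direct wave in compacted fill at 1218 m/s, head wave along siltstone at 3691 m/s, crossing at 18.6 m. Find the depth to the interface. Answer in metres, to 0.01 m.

6.60 m

h = (x_cross/2)·√((V₂−V₁)/(V₂+V₁)).
(V₂−V₁)/(V₂+V₁) = (3691−1218)/(3691+1218) = 0.5038; √ = 0.7098.
h = (18.6/2)·0.7098 = 6.60 m.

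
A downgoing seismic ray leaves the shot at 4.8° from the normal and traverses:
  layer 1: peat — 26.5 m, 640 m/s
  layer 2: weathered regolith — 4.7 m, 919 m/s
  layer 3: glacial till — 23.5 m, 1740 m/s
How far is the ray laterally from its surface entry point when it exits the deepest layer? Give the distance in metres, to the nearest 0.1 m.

p = sin θ₁/V₁ = sin 4.8°/640 = 1.3075e-04 s/m is conserved through the stack.
Layer 1: θ = 4.80°; offset = 26.5·tan 4.80° = 2.225 m.
Layer 2: sin θ = p·919 = 0.1202 → θ = 6.90°; offset = 4.7·tan 6.90° = 0.569 m.
Layer 3: sin θ = p·1740 = 0.2275 → θ = 13.15°; offset = 23.5·tan 13.15° = 5.490 m.
Σ offsets = 8.284 m.

8.3 m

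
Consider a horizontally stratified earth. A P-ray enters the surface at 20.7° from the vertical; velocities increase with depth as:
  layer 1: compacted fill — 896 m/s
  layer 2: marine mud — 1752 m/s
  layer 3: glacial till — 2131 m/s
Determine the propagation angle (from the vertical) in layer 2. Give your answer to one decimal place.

Snell's law across each interface conserves sin θ / V, so sin θ_2 = V_2·sin θ₁/V₁.
sin θ_2 = 1752 × sin 20.7° / 896 = 0.6912.
θ_2 = 43.72° from the vertical.

43.7°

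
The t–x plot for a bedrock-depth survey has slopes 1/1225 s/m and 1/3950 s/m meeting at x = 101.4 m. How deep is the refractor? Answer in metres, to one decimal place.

x_cross = 2h·√((V₂+V₁)/(V₂−V₁)) → h = x_cross / (2·√((V₂+V₁)/(V₂−V₁))).
√((V₂+V₁)/(V₂−V₁)) = √((3950+1225)/(3950−1225)) = 1.3781.
h = 101.4 / (2·1.3781) = 36.79 m.

36.8 m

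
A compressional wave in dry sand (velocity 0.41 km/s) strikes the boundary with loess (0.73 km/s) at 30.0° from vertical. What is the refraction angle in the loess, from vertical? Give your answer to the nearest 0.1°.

sin θ₁/V₁ = sin θ₂/V₂ ⇒ sin θ₂ = 0.73·sin 30.0°/0.41 = 0.73·0.5000/0.41 = 0.8902.
θ₂ = sin⁻¹(0.8902) = 62.90° (from vertical).

62.9°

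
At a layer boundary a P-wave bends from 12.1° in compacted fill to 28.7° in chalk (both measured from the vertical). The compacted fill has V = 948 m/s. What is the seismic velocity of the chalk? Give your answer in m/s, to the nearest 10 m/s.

Snell's law: sin 12.1°/V₁ = sin 28.7°/V₂.
V₂ = V₁·sin 28.7°/sin 12.1° = 948 × 2.2909 = 2171.81 m/s.

2170 m/s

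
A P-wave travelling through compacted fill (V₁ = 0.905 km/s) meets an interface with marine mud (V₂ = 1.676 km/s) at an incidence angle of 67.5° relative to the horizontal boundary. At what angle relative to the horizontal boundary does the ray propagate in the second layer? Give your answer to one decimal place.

44.9°

Angle from the normal: 90° − 67.5° = 22.5°.
Snell's law: sin θ₂ = (V₂/V₁)·sin θ₁ = (1.676/0.905)·sin 22.5° = 0.7087.
θ₂ = arcsin 0.7087 = 45.13° from the normal.
From the interface: 90° − 45.13° = 44.87°.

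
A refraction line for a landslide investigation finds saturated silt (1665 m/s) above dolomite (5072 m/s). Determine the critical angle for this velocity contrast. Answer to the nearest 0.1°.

19.2°

At critical incidence the refracted ray runs along the interface (θ₂ = 90°), so sin θ_c = V₁/V₂.
θ_c = arcsin(1665/5072) = arcsin 0.3283 = 19.16°.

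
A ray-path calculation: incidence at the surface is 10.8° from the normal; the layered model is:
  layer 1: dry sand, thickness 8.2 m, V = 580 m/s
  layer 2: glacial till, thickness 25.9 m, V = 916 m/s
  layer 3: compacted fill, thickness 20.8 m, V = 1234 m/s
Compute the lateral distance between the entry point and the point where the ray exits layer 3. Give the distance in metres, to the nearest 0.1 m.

Apply Snell's law at each interface; in layer i the horizontal offset is hᵢ·tan θᵢ.
Layer 1: θ = 10.80°; offset = 8.2·tan 10.80° = 1.564 m.
Layer 2: sin θ = 916·sin 10.8°/580 = 0.2959, θ = 17.21°; offset = 25.9·tan 17.21° = 8.024 m.
Layer 3: sin θ = 1234·sin 10.8°/580 = 0.3987, θ = 23.50°; offset = 20.8·tan 23.50° = 9.042 m.
Total horizontal offset = 18.630 m.

18.6 m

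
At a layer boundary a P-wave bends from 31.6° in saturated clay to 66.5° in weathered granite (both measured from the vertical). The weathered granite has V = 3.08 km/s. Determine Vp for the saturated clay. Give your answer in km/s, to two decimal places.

sin 31.6° = 0.5240; sin 66.5° = 0.9171.
V₁ = V₂·(sin θ₁/sin θ₂) = 3.08·(0.5240/0.9171) = 1.76 km/s.

1.76 km/s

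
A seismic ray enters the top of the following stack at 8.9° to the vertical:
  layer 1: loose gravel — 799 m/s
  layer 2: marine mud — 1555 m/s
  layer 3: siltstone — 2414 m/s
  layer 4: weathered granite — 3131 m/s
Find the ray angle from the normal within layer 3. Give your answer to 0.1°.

27.9°

Ray parameter p = sin 8.9° / 799 = 1.9363e-04 s/m.
sin θ_3 = p·V_3 = 1.9363e-04 × 2414 = 0.4674.
θ_3 = 27.87° from the vertical.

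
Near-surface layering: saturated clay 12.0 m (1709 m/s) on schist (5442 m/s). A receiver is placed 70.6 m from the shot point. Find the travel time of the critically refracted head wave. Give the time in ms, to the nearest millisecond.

θ_c = arcsin(V₁/V₂) = arcsin(1709/5442) = 18.30°, cos θ_c = 0.9494.
Intercept time tᵢ = 2h cos θ_c / V₁ = 2·12.0·0.9494/1709 = 0.01333 s.
t = x/V₂ + tᵢ = 70.6/5442 + 0.01333 = 0.02631 s.

26 ms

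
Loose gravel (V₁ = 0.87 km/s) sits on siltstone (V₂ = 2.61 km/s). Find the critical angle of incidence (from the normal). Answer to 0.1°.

19.5°

Critical incidence: sin θ_c = V₁/V₂ = 0.87/2.61 = 0.3333.
θ_c = arcsin 0.3333 = 19.47°.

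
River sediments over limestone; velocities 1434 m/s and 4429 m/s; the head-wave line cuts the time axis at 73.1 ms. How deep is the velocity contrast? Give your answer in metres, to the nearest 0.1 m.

h = tᵢ·V₁·V₂ / (2·√(V₂²−V₁²)).
√(V₂²−V₁²) = √(4429² − 1434²) = 4190.4 m/s.
h = 0.0731 s × 1434 × 4429 / (2 × 4190.4) = 55.40 m.

55.4 m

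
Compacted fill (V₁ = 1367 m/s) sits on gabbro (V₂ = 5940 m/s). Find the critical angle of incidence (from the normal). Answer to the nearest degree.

At critical incidence the refracted ray runs along the interface (θ₂ = 90°), so sin θ_c = V₁/V₂.
θ_c = arcsin(1367/5940) = arcsin 0.2301 = 13.31°.

13°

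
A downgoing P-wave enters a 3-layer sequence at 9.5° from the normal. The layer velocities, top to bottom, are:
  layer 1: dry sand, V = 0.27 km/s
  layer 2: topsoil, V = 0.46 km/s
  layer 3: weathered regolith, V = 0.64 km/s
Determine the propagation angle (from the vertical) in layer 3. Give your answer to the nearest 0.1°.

23.0°

Snell's law across each interface conserves sin θ / V, so sin θ_3 = V_3·sin θ₁/V₁.
sin θ_3 = 0.64 × sin 9.5° / 0.27 = 0.3912.
θ_3 = 23.03° from the vertical.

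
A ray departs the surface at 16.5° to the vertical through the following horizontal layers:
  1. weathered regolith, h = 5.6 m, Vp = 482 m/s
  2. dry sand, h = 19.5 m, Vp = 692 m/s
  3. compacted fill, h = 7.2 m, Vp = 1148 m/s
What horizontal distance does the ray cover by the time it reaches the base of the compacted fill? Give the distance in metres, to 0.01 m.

Apply Snell's law at each interface; in layer i the horizontal offset is hᵢ·tan θᵢ.
Layer 1: θ = 16.50°; offset = 5.6·tan 16.50° = 1.6588 m.
Layer 2: sin θ = 692·sin 16.5°/482 = 0.4078, θ = 24.06°; offset = 19.5·tan 24.06° = 8.7081 m.
Layer 3: sin θ = 1148·sin 16.5°/482 = 0.6765, θ = 42.57°; offset = 7.2·tan 42.57° = 6.6131 m.
Σ offsets = 16.9799 m.

16.98 m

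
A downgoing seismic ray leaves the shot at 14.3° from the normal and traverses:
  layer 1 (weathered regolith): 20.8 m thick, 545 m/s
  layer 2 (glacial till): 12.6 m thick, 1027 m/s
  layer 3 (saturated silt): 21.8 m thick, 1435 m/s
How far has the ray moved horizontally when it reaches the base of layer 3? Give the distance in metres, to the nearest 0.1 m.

Apply Snell's law at each interface; in layer i the horizontal offset is hᵢ·tan θᵢ.
Layer 1: θ = 14.30°; offset = 20.8·tan 14.30° = 5.302 m.
Layer 2: sin θ = 1027·sin 14.3°/545 = 0.4654, θ = 27.74°; offset = 12.6·tan 27.74° = 6.626 m.
Layer 3: sin θ = 1435·sin 14.3°/545 = 0.6504, θ = 40.57°; offset = 21.8·tan 40.57° = 18.664 m.
Total horizontal offset = 30.592 m.

30.6 m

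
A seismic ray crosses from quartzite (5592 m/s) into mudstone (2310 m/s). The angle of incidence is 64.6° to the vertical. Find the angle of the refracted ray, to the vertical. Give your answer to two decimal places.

21.91°

Snell's law: sin θ₂ = (V₂/V₁)·sin θ₁ = (2310/5592)·sin 64.6° = 0.3732.
θ₂ = arcsin 0.3732 = 21.91° from the normal.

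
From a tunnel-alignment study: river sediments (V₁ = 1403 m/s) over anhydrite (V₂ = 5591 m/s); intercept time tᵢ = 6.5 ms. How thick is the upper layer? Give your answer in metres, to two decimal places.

4.71 m

θ_c = arcsin(1403/5591) = 14.53°; cos θ_c = 0.9680.
tᵢ = 2h cos θ_c/V₁ ⇒ h = tᵢ·V₁/(2 cos θ_c) = 0.0065·1403/(2·0.9680) = 4.71 m.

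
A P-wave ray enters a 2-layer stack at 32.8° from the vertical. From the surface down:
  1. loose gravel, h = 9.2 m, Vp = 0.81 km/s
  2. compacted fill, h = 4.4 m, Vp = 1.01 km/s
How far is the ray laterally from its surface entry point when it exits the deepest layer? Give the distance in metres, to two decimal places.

Ray parameter p = sin 32.8° / 0.81 km/s = 6.6878e-01 s/km.
Layer 1: θ = 32.80°; offset = 9.2·tan 32.80° = 5.9290 m.
Layer 2: sin θ = p·1.01 = 0.6755 → θ = 42.49°; offset = 4.4·tan 42.49° = 4.0305 m.
Summing the layer offsets gives 9.9595 m.

9.96 m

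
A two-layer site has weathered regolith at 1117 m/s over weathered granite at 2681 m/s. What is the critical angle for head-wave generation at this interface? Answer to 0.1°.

At critical incidence the refracted ray runs along the interface (θ₂ = 90°), so sin θ_c = V₁/V₂.
θ_c = arcsin(1117/2681) = arcsin 0.4166 = 24.62°.

24.6°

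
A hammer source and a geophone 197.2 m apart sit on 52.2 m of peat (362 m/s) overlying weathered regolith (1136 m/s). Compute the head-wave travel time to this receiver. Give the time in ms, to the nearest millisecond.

t = x/V₂ + 2h·√(V₂²−V₁²)/(V₁V₂).
√(V₂²−V₁²) = √(1136²−362²) = 1076.8 m/s; delay term = 2·52.2·1076.8/(362·1136) = 0.27336 s.
t = 197.2/1136 + 0.27336 = 0.44695 s.

447 ms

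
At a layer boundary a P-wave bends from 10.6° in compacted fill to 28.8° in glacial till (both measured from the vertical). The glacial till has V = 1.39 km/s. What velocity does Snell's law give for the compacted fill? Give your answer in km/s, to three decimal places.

0.531 km/s

sin 10.6° = 0.1840; sin 28.8° = 0.4818.
V₁ = V₂·(sin θ₁/sin θ₂) = 1.39·(0.1840/0.4818) = 0.531 km/s.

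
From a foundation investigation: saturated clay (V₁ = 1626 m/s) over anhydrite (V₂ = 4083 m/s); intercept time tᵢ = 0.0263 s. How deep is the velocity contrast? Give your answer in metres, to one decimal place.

h = tᵢ·V₁·V₂ / (2·√(V₂²−V₁²)).
√(V₂²−V₁²) = √(4083² − 1626²) = 3745.3 m/s.
h = 0.0263 s × 1626 × 4083 / (2 × 3745.3) = 23.31 m.

23.3 m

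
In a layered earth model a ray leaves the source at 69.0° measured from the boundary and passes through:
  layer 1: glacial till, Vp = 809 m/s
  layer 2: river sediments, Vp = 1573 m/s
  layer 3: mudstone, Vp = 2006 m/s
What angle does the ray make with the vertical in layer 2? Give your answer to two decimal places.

44.17°

From the normal: θ₁ = 90° − 69.0° = 21.0°.
Snell's law across each interface conserves sin θ / V, so sin θ_2 = V_2·sin θ₁/V₁.
sin θ_2 = 1573 × sin 21.0° / 809 = 0.6968.
θ_2 = 44.17° from the vertical.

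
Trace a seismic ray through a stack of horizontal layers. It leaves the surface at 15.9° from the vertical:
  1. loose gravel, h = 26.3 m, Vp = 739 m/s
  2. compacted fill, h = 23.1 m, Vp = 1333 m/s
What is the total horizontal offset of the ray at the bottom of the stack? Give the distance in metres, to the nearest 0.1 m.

p = sin θ₁/V₁ = sin 15.9°/739 = 3.7072e-04 s/m is conserved through the stack.
Layer 1: θ = 15.90°; offset = 26.3·tan 15.90° = 7.492 m.
Layer 2: sin θ = p·1333 = 0.4942 → θ = 29.61°; offset = 23.1·tan 29.61° = 13.130 m.
Σ offsets = 20.622 m.

20.6 m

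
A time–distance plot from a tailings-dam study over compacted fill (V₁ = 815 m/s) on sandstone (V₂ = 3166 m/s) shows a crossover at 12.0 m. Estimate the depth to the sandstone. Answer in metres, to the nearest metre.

5 m

h = (x_cross/2)·√((V₂−V₁)/(V₂+V₁)).
(V₂−V₁)/(V₂+V₁) = (3166−815)/(3166+815) = 0.5906; √ = 0.7685.
h = (12.0/2)·0.7685 = 4.61 m.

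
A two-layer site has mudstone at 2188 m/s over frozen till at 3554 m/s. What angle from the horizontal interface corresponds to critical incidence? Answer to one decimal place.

At critical incidence the refracted ray runs along the interface (θ₂ = 90°), so sin θ_c = V₁/V₂.
θ_c = arcsin(2188/3554) = arcsin 0.6156 = 38.00°.
Measured from the interface: 90° − 38.00° = 52.00°.

52.0°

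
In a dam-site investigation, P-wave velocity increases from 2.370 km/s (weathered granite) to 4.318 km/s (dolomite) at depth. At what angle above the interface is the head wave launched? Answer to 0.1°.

At critical incidence the refracted ray runs along the interface (θ₂ = 90°), so sin θ_c = V₁/V₂.
θ_c = arcsin(2.370/4.318) = arcsin 0.5489 = 33.29°.
Measured from the interface: 90° − 33.29° = 56.71°.

56.7°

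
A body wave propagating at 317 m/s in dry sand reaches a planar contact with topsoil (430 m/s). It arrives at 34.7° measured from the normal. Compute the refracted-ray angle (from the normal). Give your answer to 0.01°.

50.55°

Snell's law: sin θ₂ = (V₂/V₁)·sin θ₁ = (430/317)·sin 34.7° = 0.7722.
θ₂ = arcsin 0.7722 = 50.55° from the normal.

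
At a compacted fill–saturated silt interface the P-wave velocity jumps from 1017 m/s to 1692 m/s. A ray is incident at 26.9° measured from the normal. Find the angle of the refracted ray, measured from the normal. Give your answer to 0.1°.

48.8°

sin θ₁/V₁ = sin θ₂/V₂ ⇒ sin θ₂ = 1692·sin 26.9°/1017 = 1692·0.4524/1017 = 0.7527.
θ₂ = sin⁻¹(0.7527) = 48.83° (from vertical).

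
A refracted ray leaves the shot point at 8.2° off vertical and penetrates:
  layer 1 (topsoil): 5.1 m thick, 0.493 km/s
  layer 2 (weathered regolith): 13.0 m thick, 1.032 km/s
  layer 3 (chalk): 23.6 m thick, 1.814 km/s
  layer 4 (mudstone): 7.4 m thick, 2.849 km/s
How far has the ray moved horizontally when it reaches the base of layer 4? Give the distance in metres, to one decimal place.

Ray parameter p = sin 8.2° / 0.493 km/s = 2.8931e-01 s/km.
Layer 1: θ = 8.20°; offset = 5.1·tan 8.20° = 0.735 m.
Layer 2: sin θ = p·1.032 = 0.2986 → θ = 17.37°; offset = 13.0·tan 17.37° = 4.067 m.
Layer 3: sin θ = p·1.814 = 0.5248 → θ = 31.66°; offset = 23.6·tan 31.66° = 14.550 m.
Layer 4: sin θ = p·2.849 = 0.8242 → θ = 55.51°; offset = 7.4·tan 55.51° = 10.772 m.
Summing the layer offsets gives 30.124 m.

30.1 m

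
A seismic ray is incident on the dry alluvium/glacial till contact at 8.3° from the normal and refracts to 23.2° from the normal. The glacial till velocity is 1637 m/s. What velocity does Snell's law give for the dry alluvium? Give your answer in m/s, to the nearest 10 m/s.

Snell's law: sin 8.3°/V₁ = sin 23.2°/V₂.
V₁ = V₂·sin 8.3°/sin 23.2° = 1637 × 0.3664 = 599.86 m/s.

600 m/s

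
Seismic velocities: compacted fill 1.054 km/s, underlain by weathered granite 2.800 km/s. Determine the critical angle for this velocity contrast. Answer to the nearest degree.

Critical incidence: sin θ_c = V₁/V₂ = 1.054/2.800 = 0.3764.
θ_c = arcsin 0.3764 = 22.11°.

22°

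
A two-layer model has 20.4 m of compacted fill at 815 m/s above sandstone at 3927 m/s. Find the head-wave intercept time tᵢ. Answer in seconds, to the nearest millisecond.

θ_c = arcsin(V₁/V₂) = arcsin(815/3927) = 11.98°; cos θ_c = 0.9782.
tᵢ = 2h·cos θ_c / V₁ = 2·20.4·0.9782 / 815 = 0.04897 s.

0.049 s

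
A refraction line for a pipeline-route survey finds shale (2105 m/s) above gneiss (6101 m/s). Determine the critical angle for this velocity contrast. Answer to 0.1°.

20.2°

Critical incidence: sin θ_c = V₁/V₂ = 2105/6101 = 0.3450.
θ_c = arcsin 0.3450 = 20.18°.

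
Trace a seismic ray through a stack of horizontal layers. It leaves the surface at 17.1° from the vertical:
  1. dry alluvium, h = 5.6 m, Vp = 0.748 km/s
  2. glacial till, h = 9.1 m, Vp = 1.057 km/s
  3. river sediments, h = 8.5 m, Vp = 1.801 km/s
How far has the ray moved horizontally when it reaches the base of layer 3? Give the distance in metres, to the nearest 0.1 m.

14.4 m

Apply Snell's law at each interface; in layer i the horizontal offset is hᵢ·tan θᵢ.
Layer 1: θ = 17.10°; offset = 5.6·tan 17.10° = 1.723 m.
Layer 2: sin θ = 1.057·sin 17.1°/0.748 = 0.4155, θ = 24.55°; offset = 9.1·tan 24.55° = 4.157 m.
Layer 3: sin θ = 1.801·sin 17.1°/0.748 = 0.7080, θ = 45.07°; offset = 8.5·tan 45.07° = 8.521 m.
Summing the layer offsets gives 14.401 m.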